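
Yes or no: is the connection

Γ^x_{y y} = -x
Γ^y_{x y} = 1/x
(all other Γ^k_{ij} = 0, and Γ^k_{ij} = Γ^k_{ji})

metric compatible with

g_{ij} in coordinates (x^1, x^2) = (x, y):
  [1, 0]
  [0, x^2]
Using ∇_k g_{ij} = ∂_k g_{ij} - Γ^m_{ki} g_{mj} - Γ^m_{kj} g_{im}:
e.g. ∇_x g_{yy} = (2*x) - (x) - (x) = 0
Every component ∇_k g_{ij} vanishes: the connection is metric compatible.
Yes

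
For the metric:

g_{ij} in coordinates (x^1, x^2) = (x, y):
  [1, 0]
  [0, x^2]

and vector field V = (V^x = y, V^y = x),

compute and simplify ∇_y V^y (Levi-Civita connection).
Non-zero Christoffel symbols:
Γ^x_{y y} = -x
Γ^y_{x y} = 1/x
∇_y V^y = ∂_y V^y + Γ^y_{y j} V^j
  = (0) + (1/x)(y) + (0)(x)
  = y/x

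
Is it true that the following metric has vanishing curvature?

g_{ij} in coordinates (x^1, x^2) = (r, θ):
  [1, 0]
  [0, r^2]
Non-zero Christoffel symbols:
Γ^r_{θ θ} = -r
Γ^θ_{r θ} = 1/r
Ricci tensor: R_{rr} = 0, R_{rθ} = 0, R_{θθ} = 0
All R_{ij} vanish; in 2 dimensions the Riemann tensor is fully determined by the Ricci tensor, so R^i_{jkl} = 0: the metric is flat (curvilinear coordinates on flat space).
Yes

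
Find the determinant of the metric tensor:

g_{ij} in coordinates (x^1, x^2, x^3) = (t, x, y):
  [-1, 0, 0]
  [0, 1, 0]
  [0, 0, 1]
Diagonal metric: det(g) = g_{11}·g_{22}·g_{33}
= (-1)·(1)·(1)
det(g) = -1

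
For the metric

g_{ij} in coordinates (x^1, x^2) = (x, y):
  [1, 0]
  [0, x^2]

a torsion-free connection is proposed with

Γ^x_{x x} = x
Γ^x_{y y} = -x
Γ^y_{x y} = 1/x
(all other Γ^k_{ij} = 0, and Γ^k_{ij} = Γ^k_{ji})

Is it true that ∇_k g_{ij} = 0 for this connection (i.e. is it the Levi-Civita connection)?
Using ∇_k g_{ij} = ∂_k g_{ij} - Γ^m_{ki} g_{mj} - Γ^m_{kj} g_{im}:
∇_x g_{xx} = (0) - (x) - (x) = -2*x ≠ 0
So the connection is not metric compatible (it is not the Levi-Civita connection).
No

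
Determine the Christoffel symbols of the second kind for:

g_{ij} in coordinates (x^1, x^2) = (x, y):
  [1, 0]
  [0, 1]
Using Γ^k_{ij} = (1/2) g^{km} (∂_i g_{mj} + ∂_j g_{mi} - ∂_m g_{ij}); the metric is diagonal, so only the m = k term contributes.
Every metric component is constant, so all ∂_m g_{ij} = 0 and every Christoffel symbol vanishes.
All Christoffel symbols are zero.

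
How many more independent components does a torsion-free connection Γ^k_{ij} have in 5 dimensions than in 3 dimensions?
Independent components in n dimensions: n × n(n+1)/2 = n^2(n+1)/2.
5D: 5 × 15 = 75
3D: 3 × 6 = 18
Difference = 75 - 18 = 57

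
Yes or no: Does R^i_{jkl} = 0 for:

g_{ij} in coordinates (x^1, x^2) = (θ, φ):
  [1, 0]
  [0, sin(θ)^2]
Non-zero Christoffel symbols:
Γ^θ_{φ φ} = -sin(2*θ)/2
Γ^φ_{θ φ} = 1/tan(θ)
Ricci tensor: R_{θθ} = 1, R_{θφ} = 0, R_{φφ} = sin(θ)^2
The Ricci tensor is non-zero, so the Riemann tensor is non-zero: not flat.
No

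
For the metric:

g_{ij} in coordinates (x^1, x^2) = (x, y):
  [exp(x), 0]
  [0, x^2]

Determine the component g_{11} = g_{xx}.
With x^1 = x, x^2 = y, g_{11} = g_{xx} is the row-1, column-1 entry of the matrix.
g_{11} = exp(x)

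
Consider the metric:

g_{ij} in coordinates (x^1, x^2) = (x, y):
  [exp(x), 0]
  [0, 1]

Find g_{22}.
With x^1 = x, x^2 = y, g_{22} = g_{yy} is the row-2, column-2 entry of the matrix.
g_{22} = 1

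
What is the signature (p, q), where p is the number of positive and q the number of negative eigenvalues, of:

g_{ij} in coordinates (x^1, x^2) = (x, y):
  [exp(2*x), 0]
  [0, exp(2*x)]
The metric is diagonal, so its eigenvalues are the diagonal entries: exp(2*x), exp(2*x) (at a generic point, where coordinate-dependent entries are positive).
2 positive, 0 negative.
(2, 0) - Riemannian (positive definite)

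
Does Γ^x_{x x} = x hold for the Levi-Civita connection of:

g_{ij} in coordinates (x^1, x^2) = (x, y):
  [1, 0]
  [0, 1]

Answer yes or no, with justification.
Γ^x_{x x} = (1/2) g^{xx} (∂_x g_{xx} + ∂_x g_{xx} - ∂_x g_{xx}) = (1/2)(1)((0) + (0) - (0)) = 0
This differs from the proposed value x.
No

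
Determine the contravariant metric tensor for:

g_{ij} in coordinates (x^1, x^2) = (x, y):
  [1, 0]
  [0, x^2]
The metric is diagonal, so g^{ij} is diagonal with entries 1/g_{ii}: diag(1, 1/(x^2)).
g^{ij}:
  [1, 0]
  [0, 1/x^2]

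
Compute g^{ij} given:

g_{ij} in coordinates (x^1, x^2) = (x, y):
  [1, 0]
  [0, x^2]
The metric is diagonal, so g^{ij} is diagonal with entries 1/g_{ii}: diag(1, 1/(x^2)).
g^{ij}:
  [1, 0]
  [0, 1/x^2]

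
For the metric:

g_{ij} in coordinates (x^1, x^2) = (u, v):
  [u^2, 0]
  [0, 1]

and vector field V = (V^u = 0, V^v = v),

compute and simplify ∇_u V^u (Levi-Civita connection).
Non-zero Christoffel symbols:
Γ^u_{u u} = 1/u
∇_u V^u = ∂_u V^u + Γ^u_{u j} V^j
  = (0) + (1/u)(0) + (0)(v)
  = 0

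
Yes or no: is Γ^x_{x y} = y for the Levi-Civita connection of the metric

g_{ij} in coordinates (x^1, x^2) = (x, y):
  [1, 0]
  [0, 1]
Γ^x_{x y} = (1/2) g^{xx} (∂_x g_{xy} + ∂_y g_{xx} - ∂_x g_{xy}) = (1/2)(1)((0) + (0) - (0)) = 0
This differs from the proposed value y.
No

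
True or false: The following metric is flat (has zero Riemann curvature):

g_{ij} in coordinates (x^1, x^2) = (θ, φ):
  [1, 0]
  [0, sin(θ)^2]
Non-zero Christoffel symbols:
Γ^θ_{φ φ} = -sin(2*θ)/2
Γ^φ_{θ φ} = 1/tan(θ)
Ricci tensor: R_{θθ} = 1, R_{θφ} = 0, R_{φφ} = sin(θ)^2
The Ricci tensor is non-zero, so the Riemann tensor is non-zero: not flat.
False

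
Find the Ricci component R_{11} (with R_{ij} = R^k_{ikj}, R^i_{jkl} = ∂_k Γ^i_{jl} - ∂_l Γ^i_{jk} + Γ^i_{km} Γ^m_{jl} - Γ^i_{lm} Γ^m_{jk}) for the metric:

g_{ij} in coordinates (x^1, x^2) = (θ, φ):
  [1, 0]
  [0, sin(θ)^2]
Non-zero Christoffel symbols (Γ^k_{ij} = Γ^k_{ji}):
Γ^θ_{φ φ} = -sin(2*θ)/2
Γ^φ_{θ φ} = 1/tan(θ)
R^θ_{θ θ θ} = 0 (a repeated index in an antisymmetric pair)
R^φ_{θ φ θ} = ∂_φ Γ^φ_{θ θ} - ∂_θ Γ^φ_{θ φ} + Γ^φ_{φ m} Γ^m_{θ θ} - Γ^φ_{θ m} Γ^m_{θ φ}
  = (0) - (-1/sin(θ)^2) + (0) - (1/tan(θ)^2) = 1
R_{θθ} = R^θ_{θ θ θ} + R^φ_{θ φ θ} = (0) + (1) = 1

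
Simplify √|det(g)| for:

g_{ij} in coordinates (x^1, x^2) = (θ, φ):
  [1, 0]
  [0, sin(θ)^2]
det(g) = sin(θ)^2
√|det(g)| = sin(θ) (taking 0 < θ < π so that |sin(θ)| = sin(θ))
Volume element: dV = sin(θ) dθ dφ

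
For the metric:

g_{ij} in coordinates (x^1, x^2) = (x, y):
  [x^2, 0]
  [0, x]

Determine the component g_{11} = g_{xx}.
With x^1 = x, x^2 = y, g_{11} = g_{xx} is the row-1, column-1 entry of the matrix.
g_{11} = x^2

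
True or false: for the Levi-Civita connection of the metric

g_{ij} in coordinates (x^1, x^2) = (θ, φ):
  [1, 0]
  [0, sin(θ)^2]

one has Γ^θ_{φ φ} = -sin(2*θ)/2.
Γ^θ_{φ φ} = (1/2) g^{θθ} (∂_φ g_{θφ} + ∂_φ g_{θφ} - ∂_θ g_{φφ}) = (1/2)(1)((0) + (0) - (sin(2*θ))) = -sin(2*θ)/2
This equals the proposed value -sin(2*θ)/2.
True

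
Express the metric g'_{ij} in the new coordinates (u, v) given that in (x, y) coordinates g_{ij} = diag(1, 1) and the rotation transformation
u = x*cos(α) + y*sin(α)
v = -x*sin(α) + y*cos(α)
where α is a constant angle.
Invert the transformation: x = u*cos(α) - v*sin(α), y = u*sin(α) + v*cos(α)
g'_{ij} = (∂x^k/∂x'^i)(∂x^l/∂x'^j) g_{kl}; with g_{kl} = δ_{kl} this is Σ_k (∂x^k/∂x'^i)(∂x^k/∂x'^j).
Jacobian: ∂x/∂u = cos(α), ∂x/∂v = -sin(α), ∂y/∂u = sin(α), ∂y/∂v = cos(α)
g'_{uu} = (cos(α))(cos(α)) + (sin(α))(sin(α)) = 1
g'_{uv} = (cos(α))(-sin(α)) + (sin(α))(cos(α)) = 0
g'_{vv} = (-sin(α))(-sin(α)) + (cos(α))(cos(α)) = 1
g'_{ij} = diag(1, 1)
The Euclidean metric is invariant under rotations.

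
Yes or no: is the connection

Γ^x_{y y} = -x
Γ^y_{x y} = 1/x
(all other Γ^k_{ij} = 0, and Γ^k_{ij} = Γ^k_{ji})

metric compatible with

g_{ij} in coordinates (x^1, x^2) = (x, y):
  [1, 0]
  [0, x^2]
Using ∇_k g_{ij} = ∂_k g_{ij} - Γ^m_{ki} g_{mj} - Γ^m_{kj} g_{im}:
e.g. ∇_x g_{yy} = (2*x) - (x) - (x) = 0
Every component ∇_k g_{ij} vanishes: the connection is metric compatible.
Yes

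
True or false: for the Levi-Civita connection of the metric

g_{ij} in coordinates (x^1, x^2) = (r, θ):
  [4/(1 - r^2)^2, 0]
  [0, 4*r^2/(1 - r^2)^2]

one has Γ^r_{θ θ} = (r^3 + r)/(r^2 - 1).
Γ^r_{θ θ} = (1/2) g^{rr} (∂_θ g_{rθ} + ∂_θ g_{rθ} - ∂_r g_{θθ}) = (1/2)((1 - r^2)^2/4)((0) + (0) - (-8*(r^3 + r)/(r^2 - 1)^3)) = (r^3 + r)/(r^2 - 1)
This equals the proposed value (r^3 + r)/(r^2 - 1).
True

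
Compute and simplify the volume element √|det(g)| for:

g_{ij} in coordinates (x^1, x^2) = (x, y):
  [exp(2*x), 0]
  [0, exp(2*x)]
det(g) = exp(4*x)
√|det(g)| = exp(2*x)
Volume element: dV = exp(2*x) dx dy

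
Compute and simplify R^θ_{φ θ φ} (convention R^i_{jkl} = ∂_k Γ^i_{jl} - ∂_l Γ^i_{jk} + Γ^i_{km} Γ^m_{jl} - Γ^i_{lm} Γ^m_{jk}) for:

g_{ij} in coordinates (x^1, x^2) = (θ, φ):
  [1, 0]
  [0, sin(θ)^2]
Non-zero Christoffel symbols (Γ^k_{ij} = Γ^k_{ji}):
Γ^θ_{φ φ} = -sin(2*θ)/2
Γ^φ_{θ φ} = 1/tan(θ)
R^θ_{φ θ φ} = ∂_θ Γ^θ_{φ φ} - ∂_φ Γ^θ_{φ θ} + Γ^θ_{θ m} Γ^m_{φ φ} - Γ^θ_{φ m} Γ^m_{φ θ}
  = (-cos(2*θ)) - (0) + (0) - (-cos(θ)^2) = sin(θ)^2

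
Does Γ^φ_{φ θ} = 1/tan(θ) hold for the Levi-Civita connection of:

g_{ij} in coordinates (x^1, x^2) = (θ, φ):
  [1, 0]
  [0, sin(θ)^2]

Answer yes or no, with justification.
Γ^φ_{φ θ} = (1/2) g^{φφ} (∂_φ g_{φθ} + ∂_θ g_{φφ} - ∂_φ g_{φθ}) = (1/2)(1/sin(θ)^2)((0) + (sin(2*θ)) - (0)) = 1/tan(θ)
This equals the proposed value 1/tan(θ).
Yes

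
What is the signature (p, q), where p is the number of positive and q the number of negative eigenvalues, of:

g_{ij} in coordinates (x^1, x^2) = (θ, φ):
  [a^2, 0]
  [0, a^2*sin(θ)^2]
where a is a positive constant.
The metric is diagonal, so its eigenvalues are the diagonal entries: a^2, a^2*sin(θ)^2 (at a generic point, where coordinate-dependent entries are positive).
2 positive, 0 negative.
(2, 0) - Riemannian (positive definite)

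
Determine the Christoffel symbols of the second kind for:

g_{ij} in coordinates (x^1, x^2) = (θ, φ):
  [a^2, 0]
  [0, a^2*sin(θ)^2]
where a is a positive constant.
Using Γ^k_{ij} = (1/2) g^{km} (∂_i g_{mj} + ∂_j g_{mi} - ∂_m g_{ij}); the metric is diagonal, so only the m = k term contributes.
Non-zero symbols (using the symmetry Γ^k_{ij} = Γ^k_{ji}):
Γ^θ_{φ φ} = (1/2) g^{θθ} (∂_φ g_{θφ} + ∂_φ g_{θφ} - ∂_θ g_{φφ}) = (1/2)(1/a^2)((0) + (0) - (a^2*sin(2*θ))) = -sin(2*θ)/2
Γ^φ_{θ φ} = (1/2) g^{φφ} (∂_θ g_{φφ} + ∂_φ g_{φθ} - ∂_φ g_{θφ}) = (1/2)(1/(a^2*sin(θ)^2))((a^2*sin(2*θ)) + (0) - (0)) = 1/tan(θ)
All other Christoffel symbols are zero.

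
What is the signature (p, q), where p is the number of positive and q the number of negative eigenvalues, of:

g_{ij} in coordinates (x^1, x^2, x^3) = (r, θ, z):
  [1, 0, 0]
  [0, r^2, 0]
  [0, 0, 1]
The metric is diagonal, so its eigenvalues are the diagonal entries: 1, r^2, 1 (at a generic point, where coordinate-dependent entries are positive).
3 positive, 0 negative.
(3, 0) - Riemannian (positive definite)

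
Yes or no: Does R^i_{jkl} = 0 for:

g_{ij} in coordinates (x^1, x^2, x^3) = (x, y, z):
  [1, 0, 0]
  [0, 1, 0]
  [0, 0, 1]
All metric components are constant, so every Christoffel symbol vanishes and R^i_{jkl} = 0.
Yes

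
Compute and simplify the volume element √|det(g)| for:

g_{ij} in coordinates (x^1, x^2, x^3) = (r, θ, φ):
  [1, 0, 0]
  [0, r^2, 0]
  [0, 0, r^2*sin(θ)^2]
det(g) = r^4*sin(θ)^2
√|det(g)| = r^2*sin(θ) (taking 0 < θ < π so that |sin(θ)| = sin(θ))
Volume element: dV = r^2*sin(θ) dr dθ dφ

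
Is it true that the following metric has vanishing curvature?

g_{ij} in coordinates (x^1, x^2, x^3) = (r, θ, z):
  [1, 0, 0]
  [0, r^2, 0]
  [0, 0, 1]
Non-zero Christoffel symbols:
Γ^r_{θ θ} = -r
Γ^θ_{r θ} = 1/r
Ricci tensor: R_{rr} = 0, R_{rθ} = 0, R_{rz} = 0, R_{θθ} = 0, R_{θz} = 0, R_{zz} = 0
All R_{ij} vanish; in 3 dimensions the Riemann tensor is fully determined by the Ricci tensor, so R^i_{jkl} = 0: the metric is flat (curvilinear coordinates on flat space).
Yes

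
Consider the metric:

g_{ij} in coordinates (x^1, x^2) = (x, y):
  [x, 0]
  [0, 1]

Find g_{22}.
With x^1 = x, x^2 = y, g_{22} = g_{yy} is the row-2, column-2 entry of the matrix.
g_{22} = 1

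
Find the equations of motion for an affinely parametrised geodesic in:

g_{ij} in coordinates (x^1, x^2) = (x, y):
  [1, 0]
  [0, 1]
Geodesic equation: d^2x^k/dλ^2 + Γ^k_{ij} (dx^i/dλ)(dx^j/dλ) = 0.
All Christoffel symbols vanish, so the geodesics are straight lines:
d^2x/dλ^2 = 0
d^2y/dλ^2 = 0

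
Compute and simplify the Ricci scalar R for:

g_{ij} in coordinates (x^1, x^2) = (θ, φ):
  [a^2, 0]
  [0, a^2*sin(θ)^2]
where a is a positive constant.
Non-zero Christoffel symbols (Γ^k_{ij} = Γ^k_{ji}):
Γ^θ_{φ φ} = -sin(2*θ)/2
Γ^φ_{θ φ} = 1/tan(θ)
Ricci tensor (R_{ij} = R^k_{ikj}): R_{θθ} = 1, R_{θφ} = 0, R_{φφ} = sin(θ)^2
Inverse metric: g^{θθ} = 1/a^2, g^{φφ} = 1/(a^2*sin(θ)^2)
R = g^{ij} R_{ij} = (1/a^2)(1) + (1/(a^2*sin(θ)^2))(sin(θ)^2) = 2/a^2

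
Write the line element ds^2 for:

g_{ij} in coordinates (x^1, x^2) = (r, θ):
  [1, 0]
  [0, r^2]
ds^2 = g_{ij} dx^i dx^j; only the non-zero components contribute.
ds^2 = dr^2 + r^2 dθ^2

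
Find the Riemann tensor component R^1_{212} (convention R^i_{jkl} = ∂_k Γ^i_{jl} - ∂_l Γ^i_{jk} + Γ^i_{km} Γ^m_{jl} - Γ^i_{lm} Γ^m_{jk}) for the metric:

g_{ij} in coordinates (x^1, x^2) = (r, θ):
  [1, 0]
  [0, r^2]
Non-zero Christoffel symbols (Γ^k_{ij} = Γ^k_{ji}):
Γ^r_{θ θ} = -r
Γ^θ_{r θ} = 1/r
R^r_{θ r θ} = ∂_r Γ^r_{θ θ} - ∂_θ Γ^r_{θ r} + Γ^r_{r m} Γ^m_{θ θ} - Γ^r_{θ m} Γ^m_{θ r}
  = (-1) - (0) + (0) - (-1) = 0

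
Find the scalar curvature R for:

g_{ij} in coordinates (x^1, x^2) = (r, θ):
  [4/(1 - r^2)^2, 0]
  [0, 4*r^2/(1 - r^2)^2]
Non-zero Christoffel symbols (Γ^k_{ij} = Γ^k_{ji}):
Γ^r_{r r} = 2*r/(1 - r^2)
Γ^r_{θ θ} = (r^3 + r)/(r^2 - 1)
Γ^θ_{r θ} = (-r^2 - 1)/(r^3 - r)
Ricci tensor (R_{ij} = R^k_{ikj}): R_{rr} = -4/(r^2 - 1)^2, R_{rθ} = 0, R_{θθ} = -4*r^2/(r^2 - 1)^2
Inverse metric: g^{rr} = (1 - r^2)^2/4, g^{θθ} = (1 - r^2)^2/(4*r^2)
R = g^{ij} R_{ij} = ((1 - r^2)^2/4)(-4/(r^2 - 1)^2) + ((1 - r^2)^2/(4*r^2))(-4*r^2/(r^2 - 1)^2) = -2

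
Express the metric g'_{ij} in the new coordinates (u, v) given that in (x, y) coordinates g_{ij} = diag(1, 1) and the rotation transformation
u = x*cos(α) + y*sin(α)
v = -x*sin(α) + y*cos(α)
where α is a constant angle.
Invert the transformation: x = u*cos(α) - v*sin(α), y = u*sin(α) + v*cos(α)
g'_{ij} = (∂x^k/∂x'^i)(∂x^l/∂x'^j) g_{kl}; with g_{kl} = δ_{kl} this is Σ_k (∂x^k/∂x'^i)(∂x^k/∂x'^j).
Jacobian: ∂x/∂u = cos(α), ∂x/∂v = -sin(α), ∂y/∂u = sin(α), ∂y/∂v = cos(α)
g'_{uu} = (cos(α))(cos(α)) + (sin(α))(sin(α)) = 1
g'_{uv} = (cos(α))(-sin(α)) + (sin(α))(cos(α)) = 0
g'_{vv} = (-sin(α))(-sin(α)) + (cos(α))(cos(α)) = 1
g'_{ij} = diag(1, 1)
The Euclidean metric is invariant under rotations.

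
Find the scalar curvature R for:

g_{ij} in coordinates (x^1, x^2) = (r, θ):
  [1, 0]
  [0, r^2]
Non-zero Christoffel symbols (Γ^k_{ij} = Γ^k_{ji}):
Γ^r_{θ θ} = -r
Γ^θ_{r θ} = 1/r
Ricci tensor (R_{ij} = R^k_{ikj}): R_{rr} = 0, R_{rθ} = 0, R_{θθ} = 0
Inverse metric: g^{rr} = 1, g^{θθ} = 1/r^2
R = g^{ij} R_{ij} = (1)(0) + (1/r^2)(0) = 0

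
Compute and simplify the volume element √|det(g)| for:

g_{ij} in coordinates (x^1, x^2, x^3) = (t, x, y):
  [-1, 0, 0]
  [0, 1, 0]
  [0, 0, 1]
det(g) = -1
√|det(g)| = 1
Volume element: dV = 1 dt dx dy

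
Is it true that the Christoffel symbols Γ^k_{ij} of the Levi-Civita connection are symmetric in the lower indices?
The Levi-Civita connection is torsion-free, which is exactly Γ^k_{ij} = Γ^k_{ji}.
Yes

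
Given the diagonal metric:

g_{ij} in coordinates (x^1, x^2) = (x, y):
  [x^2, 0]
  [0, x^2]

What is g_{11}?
With x^1 = x, x^2 = y, g_{11} = g_{xx} is the row-1, column-1 entry of the matrix.
g_{11} = x^2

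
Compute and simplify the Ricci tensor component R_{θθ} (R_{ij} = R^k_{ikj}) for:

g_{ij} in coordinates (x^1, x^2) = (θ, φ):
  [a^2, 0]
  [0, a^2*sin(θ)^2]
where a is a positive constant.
Non-zero Christoffel symbols (Γ^k_{ij} = Γ^k_{ji}):
Γ^θ_{φ φ} = -sin(2*θ)/2
Γ^φ_{θ φ} = 1/tan(θ)
R^θ_{θ θ θ} = 0 (a repeated index in an antisymmetric pair)
R^φ_{θ φ θ} = ∂_φ Γ^φ_{θ θ} - ∂_θ Γ^φ_{θ φ} + Γ^φ_{φ m} Γ^m_{θ θ} - Γ^φ_{θ m} Γ^m_{θ φ}
  = (0) - (-1/sin(θ)^2) + (0) - (1/tan(θ)^2) = 1
R_{θθ} = R^θ_{θ θ θ} + R^φ_{θ φ θ} = (0) + (1) = 1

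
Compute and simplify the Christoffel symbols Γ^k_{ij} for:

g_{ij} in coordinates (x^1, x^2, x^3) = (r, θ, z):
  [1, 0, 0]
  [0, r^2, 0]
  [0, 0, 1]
Using Γ^k_{ij} = (1/2) g^{km} (∂_i g_{mj} + ∂_j g_{mi} - ∂_m g_{ij}); the metric is diagonal, so only the m = k term contributes.
Non-zero symbols (using the symmetry Γ^k_{ij} = Γ^k_{ji}):
Γ^r_{θ θ} = (1/2) g^{rr} (∂_θ g_{rθ} + ∂_θ g_{rθ} - ∂_r g_{θθ}) = (1/2)(1)((0) + (0) - (2*r)) = -r
Γ^θ_{r θ} = (1/2) g^{θθ} (∂_r g_{θθ} + ∂_θ g_{θr} - ∂_θ g_{rθ}) = (1/2)(1/r^2)((2*r) + (0) - (0)) = 1/r
All other Christoffel symbols are zero.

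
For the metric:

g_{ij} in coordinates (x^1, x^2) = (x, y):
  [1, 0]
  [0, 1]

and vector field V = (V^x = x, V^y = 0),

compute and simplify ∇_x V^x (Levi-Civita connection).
All Christoffel symbols are zero.
∇_x V^x = ∂_x V^x + Γ^x_{x j} V^j
  = (1) + (0)(x) + (0)(0)
  = 1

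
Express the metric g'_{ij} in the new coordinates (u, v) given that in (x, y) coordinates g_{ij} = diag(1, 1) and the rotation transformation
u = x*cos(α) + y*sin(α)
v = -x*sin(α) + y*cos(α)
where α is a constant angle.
Invert the transformation: x = u*cos(α) - v*sin(α), y = u*sin(α) + v*cos(α)
g'_{ij} = (∂x^k/∂x'^i)(∂x^l/∂x'^j) g_{kl}; with g_{kl} = δ_{kl} this is Σ_k (∂x^k/∂x'^i)(∂x^k/∂x'^j).
Jacobian: ∂x/∂u = cos(α), ∂x/∂v = -sin(α), ∂y/∂u = sin(α), ∂y/∂v = cos(α)
g'_{uu} = (cos(α))(cos(α)) + (sin(α))(sin(α)) = 1
g'_{uv} = (cos(α))(-sin(α)) + (sin(α))(cos(α)) = 0
g'_{vv} = (-sin(α))(-sin(α)) + (cos(α))(cos(α)) = 1
g'_{ij} = diag(1, 1)
The Euclidean metric is invariant under rotations.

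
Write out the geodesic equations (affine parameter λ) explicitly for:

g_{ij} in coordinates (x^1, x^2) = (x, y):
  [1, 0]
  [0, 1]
Geodesic equation: d^2x^k/dλ^2 + Γ^k_{ij} (dx^i/dλ)(dx^j/dλ) = 0.
All Christoffel symbols vanish, so the geodesics are straight lines:
d^2x/dλ^2 = 0
d^2y/dλ^2 = 0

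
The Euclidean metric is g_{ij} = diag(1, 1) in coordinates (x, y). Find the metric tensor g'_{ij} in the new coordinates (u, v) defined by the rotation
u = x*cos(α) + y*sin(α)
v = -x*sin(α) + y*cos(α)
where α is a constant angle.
Invert the transformation: x = u*cos(α) - v*sin(α), y = u*sin(α) + v*cos(α)
g'_{ij} = (∂x^k/∂x'^i)(∂x^l/∂x'^j) g_{kl}; with g_{kl} = δ_{kl} this is Σ_k (∂x^k/∂x'^i)(∂x^k/∂x'^j).
Jacobian: ∂x/∂u = cos(α), ∂x/∂v = -sin(α), ∂y/∂u = sin(α), ∂y/∂v = cos(α)
g'_{uu} = (cos(α))(cos(α)) + (sin(α))(sin(α)) = 1
g'_{uv} = (cos(α))(-sin(α)) + (sin(α))(cos(α)) = 0
g'_{vv} = (-sin(α))(-sin(α)) + (cos(α))(cos(α)) = 1
g'_{ij} = diag(1, 1)
The Euclidean metric is invariant under rotations.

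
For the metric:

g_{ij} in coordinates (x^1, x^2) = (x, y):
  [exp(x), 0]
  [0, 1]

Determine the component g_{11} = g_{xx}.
With x^1 = x, x^2 = y, g_{11} = g_{xx} is the row-1, column-1 entry of the matrix.
g_{11} = exp(x)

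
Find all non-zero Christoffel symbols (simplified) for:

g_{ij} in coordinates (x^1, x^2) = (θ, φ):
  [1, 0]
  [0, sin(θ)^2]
Using Γ^k_{ij} = (1/2) g^{km} (∂_i g_{mj} + ∂_j g_{mi} - ∂_m g_{ij}); the metric is diagonal, so only the m = k term contributes.
Non-zero symbols (using the symmetry Γ^k_{ij} = Γ^k_{ji}):
Γ^θ_{φ φ} = (1/2) g^{θθ} (∂_φ g_{θφ} + ∂_φ g_{θφ} - ∂_θ g_{φφ}) = (1/2)(1)((0) + (0) - (sin(2*θ))) = -sin(2*θ)/2
Γ^φ_{θ φ} = (1/2) g^{φφ} (∂_θ g_{φφ} + ∂_φ g_{φθ} - ∂_φ g_{θφ}) = (1/2)(1/sin(θ)^2)((sin(2*θ)) + (0) - (0)) = 1/tan(θ)
All other Christoffel symbols are zero.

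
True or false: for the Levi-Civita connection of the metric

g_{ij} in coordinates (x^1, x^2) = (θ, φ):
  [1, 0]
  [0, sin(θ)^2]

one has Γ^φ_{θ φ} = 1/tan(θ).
Γ^φ_{θ φ} = (1/2) g^{φφ} (∂_θ g_{φφ} + ∂_φ g_{φθ} - ∂_φ g_{θφ}) = (1/2)(1/sin(θ)^2)((sin(2*θ)) + (0) - (0)) = 1/tan(θ)
This equals the proposed value 1/tan(θ).
True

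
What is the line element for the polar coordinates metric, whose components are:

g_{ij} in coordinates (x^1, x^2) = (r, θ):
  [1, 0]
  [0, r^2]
ds^2 = g_{ij} dx^i dx^j; only the non-zero components contribute.
ds^2 = dr^2 + r^2 dθ^2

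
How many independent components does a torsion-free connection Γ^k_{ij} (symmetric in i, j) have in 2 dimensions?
Γ^k_{ij} has n choices for the upper index and n(n+1)/2 independent symmetric lower index pairs.
Total = 2 × 2×3/2 = 2 × 3 = 6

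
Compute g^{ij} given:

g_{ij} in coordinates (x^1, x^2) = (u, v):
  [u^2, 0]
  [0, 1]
The metric is diagonal, so g^{ij} is diagonal with entries 1/g_{ii}: diag(1/(u^2), 1).
g^{ij}:
  [1/u^2, 0]
  [0, 1]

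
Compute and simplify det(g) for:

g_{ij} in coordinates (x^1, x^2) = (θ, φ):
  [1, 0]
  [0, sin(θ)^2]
For a 2×2 metric: det(g) = g_{11}·g_{22} - g_{12}·g_{21}
= (1)·(sin(θ)^2) - (0)·(0)
= sin(θ)^2 - 0
det(g) = sin(θ)^2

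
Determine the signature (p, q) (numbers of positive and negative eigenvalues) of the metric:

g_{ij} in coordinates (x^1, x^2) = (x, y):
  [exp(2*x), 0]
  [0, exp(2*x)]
The metric is diagonal, so its eigenvalues are the diagonal entries: exp(2*x), exp(2*x) (at a generic point, where coordinate-dependent entries are positive).
2 positive, 0 negative.
(2, 0) - Riemannian (positive definite)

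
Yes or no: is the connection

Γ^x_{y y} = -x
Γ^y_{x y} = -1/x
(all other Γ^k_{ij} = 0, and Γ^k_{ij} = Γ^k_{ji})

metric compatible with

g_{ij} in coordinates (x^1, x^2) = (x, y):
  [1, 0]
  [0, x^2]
Using ∇_k g_{ij} = ∂_k g_{ij} - Γ^m_{ki} g_{mj} - Γ^m_{kj} g_{im}:
∇_x g_{yy} = (2*x) - (-x) - (-x) = 4*x ≠ 0
So the connection is not metric compatible (it is not the Levi-Civita connection).
No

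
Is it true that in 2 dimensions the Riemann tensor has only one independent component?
The number of independent components is n^2(n^2-1)/12 = 4·3/12 = 1 for n = 2 (e.g. R_{1212}).
Yes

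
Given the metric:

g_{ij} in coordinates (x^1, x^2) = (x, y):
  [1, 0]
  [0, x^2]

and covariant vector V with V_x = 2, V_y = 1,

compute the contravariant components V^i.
Inverse metric (diagonal): g^{xx} = 1, g^{yy} = 1/x^2
V^i = g^{ij} V_j:
V^x = (1)(2) + (0)(1) = 2
V^y = (0)(2) + (1/x^2)(1) = 1/x^2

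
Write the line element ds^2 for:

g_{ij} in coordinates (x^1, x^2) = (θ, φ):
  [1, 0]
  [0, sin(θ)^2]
ds^2 = g_{ij} dx^i dx^j; only the non-zero components contribute.
ds^2 = dθ^2 + sin(θ)^2 dφ^2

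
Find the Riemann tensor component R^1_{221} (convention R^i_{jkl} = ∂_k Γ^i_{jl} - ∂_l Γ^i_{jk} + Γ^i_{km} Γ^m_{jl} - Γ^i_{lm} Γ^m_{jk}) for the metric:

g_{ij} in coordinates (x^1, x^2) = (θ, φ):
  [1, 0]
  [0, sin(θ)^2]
Non-zero Christoffel symbols (Γ^k_{ij} = Γ^k_{ji}):
Γ^θ_{φ φ} = -sin(2*θ)/2
Γ^φ_{θ φ} = 1/tan(θ)
R^θ_{φ φ θ} = ∂_φ Γ^θ_{φ θ} - ∂_θ Γ^θ_{φ φ} + Γ^θ_{φ m} Γ^m_{φ θ} - Γ^θ_{θ m} Γ^m_{φ φ}
  = (0) - (-cos(2*θ)) + (-cos(θ)^2) - (0) = -sin(θ)^2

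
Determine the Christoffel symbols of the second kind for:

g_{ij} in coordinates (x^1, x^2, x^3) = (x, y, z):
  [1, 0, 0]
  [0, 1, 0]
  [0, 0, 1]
Using Γ^k_{ij} = (1/2) g^{km} (∂_i g_{mj} + ∂_j g_{mi} - ∂_m g_{ij}); the metric is diagonal, so only the m = k term contributes.
Every metric component is constant, so all ∂_m g_{ij} = 0 and every Christoffel symbol vanishes.
All Christoffel symbols are zero.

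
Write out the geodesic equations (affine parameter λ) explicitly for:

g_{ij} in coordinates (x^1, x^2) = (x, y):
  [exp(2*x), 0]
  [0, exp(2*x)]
Geodesic equation: d^2x^k/dλ^2 + Γ^k_{ij} (dx^i/dλ)(dx^j/dλ) = 0.
Non-zero Christoffel symbols:
Γ^x_{x x} = 1
Γ^x_{y y} = -1
Γ^y_{x y} = 1
Substituting (the symmetric pair Γ^k_{ij}, Γ^k_{ji} combines into a factor 2):
d^2x/dλ^2 + (dx/dλ)^2 - (dy/dλ)^2 = 0
d^2y/dλ^2 + 2 (dx/dλ)(dy/dλ) = 0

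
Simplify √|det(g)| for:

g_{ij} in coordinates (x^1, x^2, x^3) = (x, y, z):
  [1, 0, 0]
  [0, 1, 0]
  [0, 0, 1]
det(g) = 1
√|det(g)| = 1
Volume element: dV = 1 dx dy dz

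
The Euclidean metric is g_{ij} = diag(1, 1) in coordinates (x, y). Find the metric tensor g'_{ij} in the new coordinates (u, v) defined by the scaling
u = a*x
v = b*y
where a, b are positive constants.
Invert the transformation: x = u/a, y = v/b
g'_{ij} = (∂x^k/∂x'^i)(∂x^l/∂x'^j) g_{kl}; with g_{kl} = δ_{kl} this is Σ_k (∂x^k/∂x'^i)(∂x^k/∂x'^j).
Jacobian: ∂x/∂u = 1/a, ∂x/∂v = 0, ∂y/∂u = 0, ∂y/∂v = 1/b
g'_{uu} = (1/a)(1/a) + (0)(0) = 1/a^2
g'_{uv} = (1/a)(0) + (0)(1/b) = 0
g'_{vv} = (0)(0) + (1/b)(1/b) = 1/b^2
g'_{ij} = diag(1/a^2, 1/b^2)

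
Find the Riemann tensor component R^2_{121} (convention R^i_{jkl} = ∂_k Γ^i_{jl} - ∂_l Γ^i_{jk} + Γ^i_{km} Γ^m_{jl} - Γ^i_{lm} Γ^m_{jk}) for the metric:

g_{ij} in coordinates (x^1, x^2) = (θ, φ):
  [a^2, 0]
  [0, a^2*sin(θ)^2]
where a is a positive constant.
Non-zero Christoffel symbols (Γ^k_{ij} = Γ^k_{ji}):
Γ^θ_{φ φ} = -sin(2*θ)/2
Γ^φ_{θ φ} = 1/tan(θ)
R^φ_{θ φ θ} = ∂_φ Γ^φ_{θ θ} - ∂_θ Γ^φ_{θ φ} + Γ^φ_{φ m} Γ^m_{θ θ} - Γ^φ_{θ m} Γ^m_{θ φ}
  = (0) - (-1/sin(θ)^2) + (0) - (1/tan(θ)^2) = 1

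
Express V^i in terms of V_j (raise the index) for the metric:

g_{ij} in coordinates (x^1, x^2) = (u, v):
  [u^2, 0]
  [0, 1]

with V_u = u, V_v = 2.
Inverse metric (diagonal): g^{uu} = 1/u^2, g^{vv} = 1
V^i = g^{ij} V_j:
V^u = (1/u^2)(u) + (0)(2) = 1/u
V^v = (0)(u) + (1)(2) = 2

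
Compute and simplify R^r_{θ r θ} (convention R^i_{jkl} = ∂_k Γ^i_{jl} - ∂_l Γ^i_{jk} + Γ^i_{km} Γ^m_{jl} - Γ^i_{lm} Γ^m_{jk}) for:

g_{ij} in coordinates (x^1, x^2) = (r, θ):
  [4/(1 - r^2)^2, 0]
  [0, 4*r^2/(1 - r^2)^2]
Non-zero Christoffel symbols (Γ^k_{ij} = Γ^k_{ji}):
Γ^r_{r r} = 2*r/(1 - r^2)
Γ^r_{θ θ} = (r^3 + r)/(r^2 - 1)
Γ^θ_{r θ} = (-r^2 - 1)/(r^3 - r)
R^r_{θ r θ} = ∂_r Γ^r_{θ θ} - ∂_θ Γ^r_{θ r} + Γ^r_{r m} Γ^m_{θ θ} - Γ^r_{θ m} Γ^m_{θ r}
  = ((r^4 - 4*r^2 - 1)/(r^2 - 1)^2) - (0) + (-2*r^2*(r^2 + 1)/(r^2 - 1)^2) - (-(r^2 + 1)^2/(r^2 - 1)^2) = -4*r^2/(r^2 - 1)^2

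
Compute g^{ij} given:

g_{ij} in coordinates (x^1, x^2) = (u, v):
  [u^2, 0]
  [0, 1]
The metric is diagonal, so g^{ij} is diagonal with entries 1/g_{ii}: diag(1/(u^2), 1).
g^{ij}:
  [1/u^2, 0]
  [0, 1]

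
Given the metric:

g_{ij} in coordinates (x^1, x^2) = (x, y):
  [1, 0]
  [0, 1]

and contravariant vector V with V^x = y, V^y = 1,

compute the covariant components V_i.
V_i = g_{ij} V^j:
V_x = (1)(y) + (0)(1) = y
V_y = (0)(y) + (1)(1) = 1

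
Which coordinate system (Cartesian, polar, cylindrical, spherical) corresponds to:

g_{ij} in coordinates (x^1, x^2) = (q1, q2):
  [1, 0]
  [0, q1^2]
The line element ds^2 = dq1^2 + q1^2 dq2^2 is dr^2 + r^2 dθ^2 with q1 = r, q2 = θ.
polar coordinates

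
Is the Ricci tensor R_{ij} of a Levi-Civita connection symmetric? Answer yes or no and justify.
R_{ij} = R^k_{ikj}; the pair symmetry R_{kilj} = R_{ljki} gives R_{ij} = R_{ji}.
Yes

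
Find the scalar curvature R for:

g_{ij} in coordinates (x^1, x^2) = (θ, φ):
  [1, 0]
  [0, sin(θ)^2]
Non-zero Christoffel symbols (Γ^k_{ij} = Γ^k_{ji}):
Γ^θ_{φ φ} = -sin(2*θ)/2
Γ^φ_{θ φ} = 1/tan(θ)
Ricci tensor (R_{ij} = R^k_{ikj}): R_{θθ} = 1, R_{θφ} = 0, R_{φφ} = sin(θ)^2
Inverse metric: g^{θθ} = 1, g^{φφ} = 1/sin(θ)^2
R = g^{ij} R_{ij} = (1)(1) + (1/sin(θ)^2)(sin(θ)^2) = 2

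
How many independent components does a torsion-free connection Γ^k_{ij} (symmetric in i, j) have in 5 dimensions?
Γ^k_{ij} has n choices for the upper index and n(n+1)/2 independent symmetric lower index pairs.
Total = 5 × 5×6/2 = 5 × 15 = 75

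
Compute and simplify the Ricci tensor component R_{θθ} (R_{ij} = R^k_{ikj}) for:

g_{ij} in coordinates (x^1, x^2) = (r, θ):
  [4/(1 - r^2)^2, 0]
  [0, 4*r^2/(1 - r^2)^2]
Non-zero Christoffel symbols (Γ^k_{ij} = Γ^k_{ji}):
Γ^r_{r r} = 2*r/(1 - r^2)
Γ^r_{θ θ} = (r^3 + r)/(r^2 - 1)
Γ^θ_{r θ} = (-r^2 - 1)/(r^3 - r)
R^r_{θ r θ} = ∂_r Γ^r_{θ θ} - ∂_θ Γ^r_{θ r} + Γ^r_{r m} Γ^m_{θ θ} - Γ^r_{θ m} Γ^m_{θ r}
  = ((r^4 - 4*r^2 - 1)/(r^2 - 1)^2) - (0) + (-2*r^2*(r^2 + 1)/(r^2 - 1)^2) - (-(r^2 + 1)^2/(r^2 - 1)^2) = -4*r^2/(r^2 - 1)^2
R^θ_{θ θ θ} = 0 (a repeated index in an antisymmetric pair)
R_{θθ} = R^r_{θ r θ} + R^θ_{θ θ θ} = (-4*r^2/(r^2 - 1)^2) + (0) = -4*r^2/(r^2 - 1)^2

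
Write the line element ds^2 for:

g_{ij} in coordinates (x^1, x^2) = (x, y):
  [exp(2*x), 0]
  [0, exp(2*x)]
ds^2 = g_{ij} dx^i dx^j; only the non-zero components contribute.
ds^2 = exp(2*x) dx^2 + exp(2*x) dy^2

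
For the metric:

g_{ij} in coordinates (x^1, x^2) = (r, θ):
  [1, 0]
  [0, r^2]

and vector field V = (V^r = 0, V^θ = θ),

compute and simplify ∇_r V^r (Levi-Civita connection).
Non-zero Christoffel symbols:
Γ^r_{θ θ} = -r
Γ^θ_{r θ} = 1/r
∇_r V^r = ∂_r V^r + Γ^r_{r j} V^j
  = (0) + (0)(0) + (0)(θ)
  = 0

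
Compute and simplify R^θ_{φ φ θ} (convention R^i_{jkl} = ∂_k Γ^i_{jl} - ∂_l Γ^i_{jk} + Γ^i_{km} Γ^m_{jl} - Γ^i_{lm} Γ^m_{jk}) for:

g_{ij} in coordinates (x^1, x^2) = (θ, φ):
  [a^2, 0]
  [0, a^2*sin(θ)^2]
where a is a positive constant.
Non-zero Christoffel symbols (Γ^k_{ij} = Γ^k_{ji}):
Γ^θ_{φ φ} = -sin(2*θ)/2
Γ^φ_{θ φ} = 1/tan(θ)
R^θ_{φ φ θ} = ∂_φ Γ^θ_{φ θ} - ∂_θ Γ^θ_{φ φ} + Γ^θ_{φ m} Γ^m_{φ θ} - Γ^θ_{θ m} Γ^m_{φ φ}
  = (0) - (-cos(2*θ)) + (-cos(θ)^2) - (0) = -sin(θ)^2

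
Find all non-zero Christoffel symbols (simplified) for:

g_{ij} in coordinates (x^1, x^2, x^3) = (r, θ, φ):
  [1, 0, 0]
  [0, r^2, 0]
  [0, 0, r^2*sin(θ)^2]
Using Γ^k_{ij} = (1/2) g^{km} (∂_i g_{mj} + ∂_j g_{mi} - ∂_m g_{ij}); the metric is diagonal, so only the m = k term contributes.
Non-zero symbols (using the symmetry Γ^k_{ij} = Γ^k_{ji}):
Γ^r_{θ θ} = (1/2) g^{rr} (∂_θ g_{rθ} + ∂_θ g_{rθ} - ∂_r g_{θθ}) = (1/2)(1)((0) + (0) - (2*r)) = -r
Γ^r_{φ φ} = (1/2) g^{rr} (∂_φ g_{rφ} + ∂_φ g_{rφ} - ∂_r g_{φφ}) = (1/2)(1)((0) + (0) - (2*r*sin(θ)^2)) = -r*sin(θ)^2
Γ^θ_{r θ} = (1/2) g^{θθ} (∂_r g_{θθ} + ∂_θ g_{θr} - ∂_θ g_{rθ}) = (1/2)(1/r^2)((2*r) + (0) - (0)) = 1/r
Γ^θ_{φ φ} = (1/2) g^{θθ} (∂_φ g_{θφ} + ∂_φ g_{θφ} - ∂_θ g_{φφ}) = (1/2)(1/r^2)((0) + (0) - (r^2*sin(2*θ))) = -sin(2*θ)/2
Γ^φ_{r φ} = (1/2) g^{φφ} (∂_r g_{φφ} + ∂_φ g_{φr} - ∂_φ g_{rφ}) = (1/2)(1/(r^2*sin(θ)^2))((2*r*sin(θ)^2) + (0) - (0)) = 1/r
Γ^φ_{θ φ} = (1/2) g^{φφ} (∂_θ g_{φφ} + ∂_φ g_{φθ} - ∂_φ g_{θφ}) = (1/2)(1/(r^2*sin(θ)^2))((r^2*sin(2*θ)) + (0) - (0)) = 1/tan(θ)
All other Christoffel symbols are zero.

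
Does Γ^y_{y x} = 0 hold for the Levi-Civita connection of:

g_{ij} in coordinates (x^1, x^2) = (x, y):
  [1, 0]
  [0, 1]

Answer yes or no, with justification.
Γ^y_{y x} = (1/2) g^{yy} (∂_y g_{yx} + ∂_x g_{yy} - ∂_y g_{yx}) = (1/2)(1)((0) + (0) - (0)) = 0
This equals the proposed value 0.
Yes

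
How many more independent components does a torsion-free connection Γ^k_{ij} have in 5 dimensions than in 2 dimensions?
Independent components in n dimensions: n × n(n+1)/2 = n^2(n+1)/2.
5D: 5 × 15 = 75
2D: 2 × 3 = 6
Difference = 75 - 6 = 69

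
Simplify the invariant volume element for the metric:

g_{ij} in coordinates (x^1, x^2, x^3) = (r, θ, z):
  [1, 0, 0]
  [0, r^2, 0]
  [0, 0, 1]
det(g) = r^2
√|det(g)| = r
Volume element: dV = r dr dθ dz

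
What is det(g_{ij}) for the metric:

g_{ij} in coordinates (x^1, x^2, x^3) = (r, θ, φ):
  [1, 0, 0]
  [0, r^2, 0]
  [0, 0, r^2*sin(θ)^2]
Diagonal metric: det(g) = g_{11}·g_{22}·g_{33}
= (1)·(r^2)·(r^2*sin(θ)^2)
det(g) = r^4*sin(θ)^2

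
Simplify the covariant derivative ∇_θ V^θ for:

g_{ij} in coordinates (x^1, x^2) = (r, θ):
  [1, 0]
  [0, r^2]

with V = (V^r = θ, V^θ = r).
Non-zero Christoffel symbols:
Γ^r_{θ θ} = -r
Γ^θ_{r θ} = 1/r
∇_θ V^θ = ∂_θ V^θ + Γ^θ_{θ j} V^j
  = (0) + (1/r)(θ) + (0)(r)
  = θ/r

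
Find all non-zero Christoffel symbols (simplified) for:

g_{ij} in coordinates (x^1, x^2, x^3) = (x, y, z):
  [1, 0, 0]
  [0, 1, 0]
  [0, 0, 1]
Using Γ^k_{ij} = (1/2) g^{km} (∂_i g_{mj} + ∂_j g_{mi} - ∂_m g_{ij}); the metric is diagonal, so only the m = k term contributes.
Every metric component is constant, so all ∂_m g_{ij} = 0 and every Christoffel symbol vanishes.
All Christoffel symbols are zero.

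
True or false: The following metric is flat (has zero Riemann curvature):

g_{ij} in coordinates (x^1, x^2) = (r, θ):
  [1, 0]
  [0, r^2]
Non-zero Christoffel symbols:
Γ^r_{θ θ} = -r
Γ^θ_{r θ} = 1/r
Ricci tensor: R_{rr} = 0, R_{rθ} = 0, R_{θθ} = 0
All R_{ij} vanish; in 2 dimensions the Riemann tensor is fully determined by the Ricci tensor, so R^i_{jkl} = 0: the metric is flat (curvilinear coordinates on flat space).
True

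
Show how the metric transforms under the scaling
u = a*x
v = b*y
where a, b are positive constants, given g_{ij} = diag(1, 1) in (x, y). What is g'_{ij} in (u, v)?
Invert the transformation: x = u/a, y = v/b
g'_{ij} = (∂x^k/∂x'^i)(∂x^l/∂x'^j) g_{kl}; with g_{kl} = δ_{kl} this is Σ_k (∂x^k/∂x'^i)(∂x^k/∂x'^j).
Jacobian: ∂x/∂u = 1/a, ∂x/∂v = 0, ∂y/∂u = 0, ∂y/∂v = 1/b
g'_{uu} = (1/a)(1/a) + (0)(0) = 1/a^2
g'_{uv} = (1/a)(0) + (0)(1/b) = 0
g'_{vv} = (0)(0) + (1/b)(1/b) = 1/b^2
g'_{ij} = diag(1/a^2, 1/b^2)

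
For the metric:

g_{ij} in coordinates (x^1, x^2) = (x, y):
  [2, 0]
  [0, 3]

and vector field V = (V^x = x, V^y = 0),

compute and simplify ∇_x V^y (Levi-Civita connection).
All Christoffel symbols are zero.
∇_x V^y = ∂_x V^y + Γ^y_{x j} V^j
  = (0) + (0)(x) + (0)(0)
  = 0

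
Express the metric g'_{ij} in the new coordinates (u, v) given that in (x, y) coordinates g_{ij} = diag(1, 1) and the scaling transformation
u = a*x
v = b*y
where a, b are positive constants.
Invert the transformation: x = u/a, y = v/b
g'_{ij} = (∂x^k/∂x'^i)(∂x^l/∂x'^j) g_{kl}; with g_{kl} = δ_{kl} this is Σ_k (∂x^k/∂x'^i)(∂x^k/∂x'^j).
Jacobian: ∂x/∂u = 1/a, ∂x/∂v = 0, ∂y/∂u = 0, ∂y/∂v = 1/b
g'_{uu} = (1/a)(1/a) + (0)(0) = 1/a^2
g'_{uv} = (1/a)(0) + (0)(1/b) = 0
g'_{vv} = (0)(0) + (1/b)(1/b) = 1/b^2
g'_{ij} = diag(1/a^2, 1/b^2)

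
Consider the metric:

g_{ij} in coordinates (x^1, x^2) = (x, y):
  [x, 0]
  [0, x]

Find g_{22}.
With x^1 = x, x^2 = y, g_{22} = g_{yy} is the row-2, column-2 entry of the matrix.
g_{22} = x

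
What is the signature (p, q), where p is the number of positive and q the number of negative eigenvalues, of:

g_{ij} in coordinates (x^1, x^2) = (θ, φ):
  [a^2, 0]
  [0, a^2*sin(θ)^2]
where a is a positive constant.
The metric is diagonal, so its eigenvalues are the diagonal entries: a^2, a^2*sin(θ)^2 (at a generic point, where coordinate-dependent entries are positive).
2 positive, 0 negative.
(2, 0) - Riemannian (positive definite)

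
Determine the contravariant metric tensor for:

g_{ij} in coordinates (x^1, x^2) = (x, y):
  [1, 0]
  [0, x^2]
The metric is diagonal, so g^{ij} is diagonal with entries 1/g_{ii}: diag(1, 1/(x^2)).
g^{ij}:
  [1, 0]
  [0, 1/x^2]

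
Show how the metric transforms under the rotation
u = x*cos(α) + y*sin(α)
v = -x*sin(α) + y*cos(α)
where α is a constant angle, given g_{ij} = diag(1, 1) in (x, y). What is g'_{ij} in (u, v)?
Invert the transformation: x = u*cos(α) - v*sin(α), y = u*sin(α) + v*cos(α)
g'_{ij} = (∂x^k/∂x'^i)(∂x^l/∂x'^j) g_{kl}; with g_{kl} = δ_{kl} this is Σ_k (∂x^k/∂x'^i)(∂x^k/∂x'^j).
Jacobian: ∂x/∂u = cos(α), ∂x/∂v = -sin(α), ∂y/∂u = sin(α), ∂y/∂v = cos(α)
g'_{uu} = (cos(α))(cos(α)) + (sin(α))(sin(α)) = 1
g'_{uv} = (cos(α))(-sin(α)) + (sin(α))(cos(α)) = 0
g'_{vv} = (-sin(α))(-sin(α)) + (cos(α))(cos(α)) = 1
g'_{ij} = diag(1, 1)
The Euclidean metric is invariant under rotations.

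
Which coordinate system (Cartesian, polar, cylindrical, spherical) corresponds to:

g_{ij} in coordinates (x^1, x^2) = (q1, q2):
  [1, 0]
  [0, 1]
All components are constant and the metric is the identity, i.e. orthonormal rectilinear coordinates.
Cartesian (2D) coordinates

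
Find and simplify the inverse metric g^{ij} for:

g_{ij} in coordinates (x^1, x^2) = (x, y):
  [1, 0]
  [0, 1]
The metric is diagonal, so g^{ij} is diagonal with entries 1/g_{ii}: diag(1, 1).
g^{ij}:
  [1, 0]
  [0, 1]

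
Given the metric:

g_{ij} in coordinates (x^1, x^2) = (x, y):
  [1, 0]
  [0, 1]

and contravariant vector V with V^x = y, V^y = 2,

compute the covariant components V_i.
V_i = g_{ij} V^j:
V_x = (1)(y) + (0)(2) = y
V_y = (0)(y) + (1)(2) = 2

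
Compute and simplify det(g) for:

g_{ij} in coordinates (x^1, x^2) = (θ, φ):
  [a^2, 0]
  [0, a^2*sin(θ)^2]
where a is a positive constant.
For a 2×2 metric: det(g) = g_{11}·g_{22} - g_{12}·g_{21}
= (a^2)·(a^2*sin(θ)^2) - (0)·(0)
= a^4*sin(θ)^2 - 0
det(g) = a^4*sin(θ)^2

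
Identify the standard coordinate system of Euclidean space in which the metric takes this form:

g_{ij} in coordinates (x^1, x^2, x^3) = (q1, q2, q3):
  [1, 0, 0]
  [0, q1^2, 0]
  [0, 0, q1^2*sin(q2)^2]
The line element ds^2 = dq1^2 + q1^2 dq2^2 + q1^2 sin(q2)^2 dq3^2 is dr^2 + r^2 dθ^2 + r^2 sin(θ)^2 dφ^2 with q1 = r, q2 = θ, q3 = φ.
spherical coordinates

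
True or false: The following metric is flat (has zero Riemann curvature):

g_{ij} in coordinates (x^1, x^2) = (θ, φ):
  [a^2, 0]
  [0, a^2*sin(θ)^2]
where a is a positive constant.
Non-zero Christoffel symbols:
Γ^θ_{φ φ} = -sin(2*θ)/2
Γ^φ_{θ φ} = 1/tan(θ)
Ricci tensor: R_{θθ} = 1, R_{θφ} = 0, R_{φφ} = sin(θ)^2
The Ricci tensor is non-zero, so the Riemann tensor is non-zero: not flat.
False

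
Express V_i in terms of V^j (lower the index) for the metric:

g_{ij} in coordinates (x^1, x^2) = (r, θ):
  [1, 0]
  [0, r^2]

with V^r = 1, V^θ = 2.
V_i = g_{ij} V^j:
V_r = (1)(1) + (0)(2) = 1
V_θ = (0)(1) + (r^2)(2) = 2*r^2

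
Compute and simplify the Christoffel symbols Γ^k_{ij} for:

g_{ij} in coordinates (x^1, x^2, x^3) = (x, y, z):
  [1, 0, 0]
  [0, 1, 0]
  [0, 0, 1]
Using Γ^k_{ij} = (1/2) g^{km} (∂_i g_{mj} + ∂_j g_{mi} - ∂_m g_{ij}); the metric is diagonal, so only the m = k term contributes.
Every metric component is constant, so all ∂_m g_{ij} = 0 and every Christoffel symbol vanishes.
All Christoffel symbols are zero.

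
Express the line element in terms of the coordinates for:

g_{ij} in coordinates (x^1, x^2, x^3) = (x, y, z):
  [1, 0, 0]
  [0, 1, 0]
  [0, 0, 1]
ds^2 = g_{ij} dx^i dx^j; only the non-zero components contribute.
ds^2 = dx^2 + dy^2 + dz^2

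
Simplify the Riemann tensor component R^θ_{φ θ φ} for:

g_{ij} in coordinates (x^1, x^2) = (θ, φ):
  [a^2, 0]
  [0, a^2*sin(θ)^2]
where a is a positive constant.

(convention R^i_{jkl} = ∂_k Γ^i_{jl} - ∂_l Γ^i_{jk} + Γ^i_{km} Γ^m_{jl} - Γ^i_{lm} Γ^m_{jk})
Non-zero Christoffel symbols (Γ^k_{ij} = Γ^k_{ji}):
Γ^θ_{φ φ} = -sin(2*θ)/2
Γ^φ_{θ φ} = 1/tan(θ)
R^θ_{φ θ φ} = ∂_θ Γ^θ_{φ φ} - ∂_φ Γ^θ_{φ θ} + Γ^θ_{θ m} Γ^m_{φ φ} - Γ^θ_{φ m} Γ^m_{φ θ}
  = (-cos(2*θ)) - (0) + (0) - (-cos(θ)^2) = sin(θ)^2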